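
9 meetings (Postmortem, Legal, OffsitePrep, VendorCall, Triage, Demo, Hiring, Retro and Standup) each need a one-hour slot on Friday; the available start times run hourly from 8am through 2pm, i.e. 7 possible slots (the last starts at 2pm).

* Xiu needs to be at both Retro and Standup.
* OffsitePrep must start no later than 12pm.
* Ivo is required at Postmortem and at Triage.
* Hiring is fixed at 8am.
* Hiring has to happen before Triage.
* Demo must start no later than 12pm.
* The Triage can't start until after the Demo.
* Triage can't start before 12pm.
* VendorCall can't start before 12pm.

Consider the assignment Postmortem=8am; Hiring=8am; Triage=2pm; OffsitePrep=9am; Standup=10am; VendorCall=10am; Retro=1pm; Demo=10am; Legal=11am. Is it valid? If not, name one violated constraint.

VendorCall can't start before 12pm — violated.
Triage can't start before 12pm — holds.
The Triage can't start until after the Demo — holds.
Demo must start no later than 12pm — holds.
Xiu needs to be at both Retro and Standup — holds.
Hiring is fixed at 8am — holds.
OffsitePrep must start no later than 12pm — holds.
Hiring has to happen before Triage — holds.
Ivo is required at Postmortem and at Triage — holds.

No — it violates: VendorCall can't start before 12pm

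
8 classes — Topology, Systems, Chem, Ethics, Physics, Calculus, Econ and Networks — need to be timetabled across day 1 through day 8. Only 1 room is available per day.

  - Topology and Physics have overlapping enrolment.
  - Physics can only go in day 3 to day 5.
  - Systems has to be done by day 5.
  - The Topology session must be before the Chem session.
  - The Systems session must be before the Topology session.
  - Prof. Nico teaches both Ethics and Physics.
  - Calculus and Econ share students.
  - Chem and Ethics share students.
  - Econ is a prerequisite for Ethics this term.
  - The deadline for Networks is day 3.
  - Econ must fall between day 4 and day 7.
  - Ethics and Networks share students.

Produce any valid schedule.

Ethics=day 7; Systems=day 2; Topology=day 5; Calculus=day 8; Chem=day 6; Physics=day 3; Econ=day 4; Networks=day 1

Checking: Econ(day 4) before Ethics(day 7); Topology(day 5) before Chem(day 6); Systems(day 2) before Topology(day 5); Ethics(day 7) != Physics(day 3); Chem(day 6) != Ethics(day 7); Topology(day 5) != Physics(day 3); Calculus(day 8) != Econ(day 4); Ethics(day 7) != Networks(day 1); Physics=day 3 in [day 3,day 5]; Systems=day 2 in [day 1,day 5]; Networks=day 1 in [day 1,day 3]; Econ=day 4 in [day 4,day 7]; max 1 per day (cap 1).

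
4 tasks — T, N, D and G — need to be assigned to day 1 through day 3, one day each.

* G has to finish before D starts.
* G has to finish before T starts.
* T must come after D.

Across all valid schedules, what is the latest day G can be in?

day 1

Downstream work caps G at day 1.
G at day 1 is achievable: D -> day 2; G -> day 1; N -> day 1; T -> day 3.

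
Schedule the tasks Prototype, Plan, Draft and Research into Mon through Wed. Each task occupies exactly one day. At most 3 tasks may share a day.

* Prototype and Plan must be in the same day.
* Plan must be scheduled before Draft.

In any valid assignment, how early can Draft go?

Tue

Precedence pushes Draft to at least Tue.
Draft at Tue is achievable: Research=Mon; Prototype=Mon; Plan=Mon; Draft=Tue.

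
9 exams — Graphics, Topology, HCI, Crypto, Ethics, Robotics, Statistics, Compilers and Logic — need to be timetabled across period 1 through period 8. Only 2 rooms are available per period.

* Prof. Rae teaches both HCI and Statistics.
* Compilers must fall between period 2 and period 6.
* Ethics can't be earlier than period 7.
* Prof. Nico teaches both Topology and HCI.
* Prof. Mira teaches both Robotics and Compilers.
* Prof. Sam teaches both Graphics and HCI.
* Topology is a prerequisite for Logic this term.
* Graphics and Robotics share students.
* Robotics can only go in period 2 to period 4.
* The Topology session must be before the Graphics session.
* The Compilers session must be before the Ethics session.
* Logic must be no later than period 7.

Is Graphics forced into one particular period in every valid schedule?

Graphics can be period 2 (e.g. Statistics=period 5; Graphics=period 2; Logic=period 3; Robotics=period 3; Topology=period 1; Compilers=period 2; Crypto=period 1; Ethics=period 7; HCI=period 4) or period 3 (e.g. Topology in period 1, HCI in period 4, Logic in period 2, Ethics in period 7, Crypto in period 1, Graphics in period 3, Robotics in period 2, Statistics in period 5, Compilers in period 3).

No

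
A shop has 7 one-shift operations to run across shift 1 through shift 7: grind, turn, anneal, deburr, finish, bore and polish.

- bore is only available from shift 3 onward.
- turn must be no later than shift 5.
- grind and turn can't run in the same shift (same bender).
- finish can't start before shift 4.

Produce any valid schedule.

finish=shift 4; grind=shift 2; polish=shift 1; turn=shift 1; bore=shift 3; anneal=shift 1; deburr=shift 1

Checking: grind(shift 2) != turn(shift 1); bore=shift 3 in [shift 3,shift 7]; finish=shift 4 in [shift 4,shift 7]; turn=shift 1 in [shift 1,shift 5].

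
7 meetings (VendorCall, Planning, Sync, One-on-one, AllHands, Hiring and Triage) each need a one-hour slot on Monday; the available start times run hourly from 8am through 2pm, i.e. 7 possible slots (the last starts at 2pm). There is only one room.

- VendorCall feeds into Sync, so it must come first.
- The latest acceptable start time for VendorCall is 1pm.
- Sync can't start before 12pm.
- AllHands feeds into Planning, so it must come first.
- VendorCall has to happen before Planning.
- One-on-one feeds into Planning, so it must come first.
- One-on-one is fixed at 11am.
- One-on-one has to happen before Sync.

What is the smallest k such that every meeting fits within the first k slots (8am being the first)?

7 slots

The precedence chain requires at least 2 distinct slots.
With at most 1 per slot and 7 meetings, at least 7 slots are needed.
Sync can't be placed before 12pm — that is slot 5 counting from 8am — so the schedule must run through at least 5 slots.
7 works (last occupied slot: 2pm): for example VendorCall -> 8am, Hiring -> 10am, Sync -> 12pm, AllHands -> 9am, Planning -> 1pm, Triage -> 2pm, One-on-one -> 11am.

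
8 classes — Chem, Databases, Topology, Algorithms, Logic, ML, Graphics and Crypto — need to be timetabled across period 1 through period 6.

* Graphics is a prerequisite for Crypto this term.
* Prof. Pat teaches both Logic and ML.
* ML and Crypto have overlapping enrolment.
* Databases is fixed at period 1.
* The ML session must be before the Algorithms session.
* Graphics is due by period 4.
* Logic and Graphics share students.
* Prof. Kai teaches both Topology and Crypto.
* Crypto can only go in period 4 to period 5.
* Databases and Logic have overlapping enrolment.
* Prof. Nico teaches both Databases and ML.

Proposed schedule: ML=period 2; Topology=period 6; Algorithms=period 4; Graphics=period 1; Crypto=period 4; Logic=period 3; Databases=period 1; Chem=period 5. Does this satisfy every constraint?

Yes

Databases is fixed at period 1 — holds.
Graphics is due by period 4 — holds.
Prof. Nico teaches both Databases and ML — holds.
Graphics is a prerequisite for Crypto this term — holds.
ML and Crypto have overlapping enrolment — holds.
Crypto can only go in period 4 to period 5 — holds.
Prof. Kai teaches both Topology and Crypto — holds.
Logic and Graphics share students — holds.
The ML session must be before the Algorithms session — holds.
Databases and Logic have overlapping enrolment — holds.
Prof. Pat teaches both Logic and ML — holds.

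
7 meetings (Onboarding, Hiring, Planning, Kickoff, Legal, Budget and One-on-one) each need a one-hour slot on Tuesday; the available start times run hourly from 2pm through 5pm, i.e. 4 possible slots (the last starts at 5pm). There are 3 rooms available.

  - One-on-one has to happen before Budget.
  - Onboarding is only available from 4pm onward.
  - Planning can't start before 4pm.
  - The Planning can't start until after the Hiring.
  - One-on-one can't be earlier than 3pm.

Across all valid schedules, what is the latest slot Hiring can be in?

4pm

Downstream work caps Hiring at 4pm.
Hiring at 4pm is achievable: Kickoff=2pm; Planning=5pm; Onboarding=4pm; One-on-one=3pm; Legal=2pm; Budget=4pm; Hiring=4pm.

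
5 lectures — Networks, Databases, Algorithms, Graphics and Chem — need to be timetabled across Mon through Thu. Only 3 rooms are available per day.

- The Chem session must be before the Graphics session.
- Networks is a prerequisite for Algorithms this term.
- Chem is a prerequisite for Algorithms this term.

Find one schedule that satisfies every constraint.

Networks -> Mon, Chem -> Mon, Algorithms -> Tue, Databases -> Mon, Graphics -> Tue

Checking: Chem(Mon) before Graphics(Tue); Networks(Mon) before Algorithms(Tue); Chem(Mon) before Algorithms(Tue); max 3 per day (cap 3).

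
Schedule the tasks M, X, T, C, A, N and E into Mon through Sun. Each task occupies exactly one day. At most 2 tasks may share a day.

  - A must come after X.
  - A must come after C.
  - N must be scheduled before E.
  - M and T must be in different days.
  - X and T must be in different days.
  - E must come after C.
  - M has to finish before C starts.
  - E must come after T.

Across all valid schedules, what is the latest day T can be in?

Downstream work caps T at Sat.
T at Sat is achievable: N -> Tue; E -> Sun; T -> Sat; A -> Wed; C -> Tue; X -> Mon; M -> Mon.

Sat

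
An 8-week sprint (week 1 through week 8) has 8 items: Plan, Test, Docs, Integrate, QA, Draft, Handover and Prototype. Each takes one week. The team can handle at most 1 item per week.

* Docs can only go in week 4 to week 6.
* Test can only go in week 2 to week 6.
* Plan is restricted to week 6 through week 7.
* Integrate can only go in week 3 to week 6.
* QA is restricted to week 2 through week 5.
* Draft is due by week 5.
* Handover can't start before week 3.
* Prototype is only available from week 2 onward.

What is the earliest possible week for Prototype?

week 2

Prototype is available from week 2.
Prototype at week 2 is achievable: Integrate in week 3, Handover in week 8, Test in week 6, Draft in week 1, Prototype in week 2, QA in week 5, Plan in week 7, Docs in week 4.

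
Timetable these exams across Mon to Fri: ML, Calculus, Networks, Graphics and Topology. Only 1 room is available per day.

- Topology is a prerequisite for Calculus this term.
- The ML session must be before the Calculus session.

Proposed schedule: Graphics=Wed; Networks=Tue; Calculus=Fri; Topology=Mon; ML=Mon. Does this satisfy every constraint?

Invalid. Only 1 room is available per day.

Only 1 room is available per day — violated.
The ML session must be before the Calculus session — holds.
Topology is a prerequisite for Calculus this term — holds.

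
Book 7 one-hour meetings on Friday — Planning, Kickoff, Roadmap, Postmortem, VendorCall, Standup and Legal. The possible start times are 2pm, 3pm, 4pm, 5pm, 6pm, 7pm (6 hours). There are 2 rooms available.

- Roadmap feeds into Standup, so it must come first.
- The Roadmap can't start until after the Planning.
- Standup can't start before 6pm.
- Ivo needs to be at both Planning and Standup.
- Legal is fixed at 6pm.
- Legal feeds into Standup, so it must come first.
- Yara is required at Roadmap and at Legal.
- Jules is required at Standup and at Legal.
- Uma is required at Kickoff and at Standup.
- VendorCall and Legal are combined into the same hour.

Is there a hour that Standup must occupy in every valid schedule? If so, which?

Standup's window is 6pm–7pm.
Legal is fixed at 6pm, and Standup can't share a hour with Legal.
So Standup must be 7pm.

7pm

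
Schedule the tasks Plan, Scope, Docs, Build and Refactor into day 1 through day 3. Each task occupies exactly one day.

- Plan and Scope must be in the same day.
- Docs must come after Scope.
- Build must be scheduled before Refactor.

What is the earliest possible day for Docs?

day 2

Precedence pushes Docs to at least day 2.
Docs at day 2 is achievable: Plan -> day 1; Refactor -> day 2; Docs -> day 2; Scope -> day 1; Build -> day 1.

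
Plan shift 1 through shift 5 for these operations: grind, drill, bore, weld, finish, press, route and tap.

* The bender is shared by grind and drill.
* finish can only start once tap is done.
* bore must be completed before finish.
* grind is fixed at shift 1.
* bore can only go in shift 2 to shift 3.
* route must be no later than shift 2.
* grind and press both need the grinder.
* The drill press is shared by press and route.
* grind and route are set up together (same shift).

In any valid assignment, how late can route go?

shift 1

Route's own window allows nothing later than shift 2; route must be in the same shift as grind, which can't be after shift 1, so route is at most shift 1.
route at shift 1 is achievable: drill -> shift 2; finish -> shift 3; tap -> shift 1; press -> shift 2; route -> shift 1; bore -> shift 2; grind -> shift 1; weld -> shift 1.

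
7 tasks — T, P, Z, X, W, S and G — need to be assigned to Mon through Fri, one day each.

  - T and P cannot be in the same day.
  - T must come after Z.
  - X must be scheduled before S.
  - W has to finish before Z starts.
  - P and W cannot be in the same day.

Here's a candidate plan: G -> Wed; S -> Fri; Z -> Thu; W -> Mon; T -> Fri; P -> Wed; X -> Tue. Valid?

Yes

P and W cannot be in the same day — holds.
W has to finish before Z starts — holds.
X must be scheduled before S — holds.
T must come after Z — holds.
T and P cannot be in the same day — holds.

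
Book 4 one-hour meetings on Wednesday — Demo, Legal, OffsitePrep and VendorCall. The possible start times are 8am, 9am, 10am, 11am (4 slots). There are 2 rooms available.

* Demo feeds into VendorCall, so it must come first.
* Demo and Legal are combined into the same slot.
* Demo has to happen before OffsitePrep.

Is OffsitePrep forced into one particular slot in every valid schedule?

OffsitePrep can be 9am (e.g. VendorCall in 9am, Legal in 8am, OffsitePrep in 9am, Demo in 8am) or 10am (e.g. Legal=8am, OffsitePrep=10am, VendorCall=9am, Demo=8am).

No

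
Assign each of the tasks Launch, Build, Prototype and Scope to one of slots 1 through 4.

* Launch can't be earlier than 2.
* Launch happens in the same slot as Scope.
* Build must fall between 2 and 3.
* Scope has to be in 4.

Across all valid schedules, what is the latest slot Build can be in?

Build is available from 2; Build's own window allows nothing later than 3.
Build at 3 is achievable: Build in 3; Scope in 4; Prototype in 1; Launch in 4.

3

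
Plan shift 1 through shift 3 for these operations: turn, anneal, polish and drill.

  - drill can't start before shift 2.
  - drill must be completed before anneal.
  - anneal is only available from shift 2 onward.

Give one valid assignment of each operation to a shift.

drill=shift 2; polish=shift 1; turn=shift 1; anneal=shift 3

Checking: drill(shift 2) before anneal(shift 3); drill=shift 2 in [shift 2,shift 3]; anneal=shift 3 in [shift 2,shift 3].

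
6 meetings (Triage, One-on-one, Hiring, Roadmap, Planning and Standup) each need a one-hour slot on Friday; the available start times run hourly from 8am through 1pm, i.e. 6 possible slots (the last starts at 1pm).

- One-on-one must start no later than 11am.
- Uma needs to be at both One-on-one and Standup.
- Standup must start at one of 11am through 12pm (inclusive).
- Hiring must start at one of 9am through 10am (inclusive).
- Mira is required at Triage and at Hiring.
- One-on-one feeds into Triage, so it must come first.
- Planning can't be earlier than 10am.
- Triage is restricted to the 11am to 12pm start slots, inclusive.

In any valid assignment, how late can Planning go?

Planning is available from 10am.
Planning at 1pm is achievable: Roadmap=8am; Standup=11am; One-on-one=8am; Planning=1pm; Triage=11am; Hiring=9am.

1pm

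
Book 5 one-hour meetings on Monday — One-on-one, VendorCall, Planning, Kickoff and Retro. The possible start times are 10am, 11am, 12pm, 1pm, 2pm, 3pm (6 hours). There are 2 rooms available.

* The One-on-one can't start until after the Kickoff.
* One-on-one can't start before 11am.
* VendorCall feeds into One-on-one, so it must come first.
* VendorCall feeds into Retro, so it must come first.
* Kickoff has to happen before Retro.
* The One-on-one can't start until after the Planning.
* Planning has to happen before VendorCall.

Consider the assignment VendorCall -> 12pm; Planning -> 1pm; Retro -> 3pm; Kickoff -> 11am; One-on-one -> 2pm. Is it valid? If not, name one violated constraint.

No — it violates: Planning has to happen before VendorCall

The One-on-one can't start until after the Planning — holds.
Kickoff has to happen before Retro — holds.
Planning has to happen before VendorCall — violated.
VendorCall feeds into Retro, so it must come first — holds.
There are 2 rooms available — holds.
The One-on-one can't start until after the Kickoff — holds.
VendorCall feeds into One-on-one, so it must come first — holds.
One-on-one can't start before 11am — holds.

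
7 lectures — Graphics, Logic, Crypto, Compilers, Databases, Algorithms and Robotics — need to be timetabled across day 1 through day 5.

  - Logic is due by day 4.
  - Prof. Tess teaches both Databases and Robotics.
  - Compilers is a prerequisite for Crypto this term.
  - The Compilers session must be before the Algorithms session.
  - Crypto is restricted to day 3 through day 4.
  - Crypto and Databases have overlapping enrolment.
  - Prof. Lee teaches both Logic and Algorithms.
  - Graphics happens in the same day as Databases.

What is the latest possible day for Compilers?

Downstream work caps Compilers at day 3.
Compilers at day 3 is achievable: Compilers -> day 3, Logic -> day 1, Robotics -> day 2, Crypto -> day 4, Algorithms -> day 4, Graphics -> day 1, Databases -> day 1.

day 3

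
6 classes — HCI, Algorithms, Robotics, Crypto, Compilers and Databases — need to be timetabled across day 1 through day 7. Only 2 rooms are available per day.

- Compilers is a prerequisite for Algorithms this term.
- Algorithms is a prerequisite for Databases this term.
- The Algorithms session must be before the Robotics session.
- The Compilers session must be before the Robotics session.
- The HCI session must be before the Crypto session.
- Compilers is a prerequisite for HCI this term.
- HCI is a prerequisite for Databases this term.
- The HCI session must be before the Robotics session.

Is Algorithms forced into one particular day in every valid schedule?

No

Algorithms can be day 2 (e.g. Algorithms=day 2; Compilers=day 1; Crypto=day 4; HCI=day 2; Robotics=day 3; Databases=day 3) or day 3 (e.g. Compilers -> day 1, Algorithms -> day 3, Robotics -> day 4, Databases -> day 4, Crypto -> day 3, HCI -> day 2).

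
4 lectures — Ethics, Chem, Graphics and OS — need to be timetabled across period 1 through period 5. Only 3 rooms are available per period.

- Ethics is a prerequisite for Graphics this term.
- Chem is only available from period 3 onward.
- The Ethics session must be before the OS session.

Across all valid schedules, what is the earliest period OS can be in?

period 2

Precedence pushes OS to at least period 2.
OS at period 2 is achievable: Graphics=period 2, Chem=period 3, Ethics=period 1, OS=period 2.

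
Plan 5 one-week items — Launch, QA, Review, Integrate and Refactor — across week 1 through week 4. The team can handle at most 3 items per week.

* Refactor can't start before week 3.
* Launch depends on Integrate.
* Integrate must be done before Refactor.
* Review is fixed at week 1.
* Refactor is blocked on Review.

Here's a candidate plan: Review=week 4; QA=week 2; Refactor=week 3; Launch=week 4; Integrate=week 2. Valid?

Refactor is blocked on Review — violated.
Refactor can't start before week 3 — holds.
Integrate must be done before Refactor — holds.
Review is fixed at week 1 — violated.
The team can handle at most 3 items per week — holds.
Launch depends on Integrate — holds.

No — it violates: Review is fixed at week 1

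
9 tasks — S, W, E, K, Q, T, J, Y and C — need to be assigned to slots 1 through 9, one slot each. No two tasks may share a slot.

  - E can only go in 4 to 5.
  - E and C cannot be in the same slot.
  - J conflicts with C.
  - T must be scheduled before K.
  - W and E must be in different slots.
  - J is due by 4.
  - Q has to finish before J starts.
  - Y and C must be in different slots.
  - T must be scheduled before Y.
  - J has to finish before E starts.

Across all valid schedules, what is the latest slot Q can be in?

Downstream work caps Q at 3.
Q at 3 is achievable: E -> 5, C -> 9, T -> 1, Y -> 6, W -> 8, Q -> 3, S -> 7, K -> 2, J -> 4.

3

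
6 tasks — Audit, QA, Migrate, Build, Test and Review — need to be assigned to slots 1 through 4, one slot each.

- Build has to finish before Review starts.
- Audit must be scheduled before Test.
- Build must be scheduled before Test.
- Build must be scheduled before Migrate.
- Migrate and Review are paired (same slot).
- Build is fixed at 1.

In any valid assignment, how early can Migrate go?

2

Precedence pushes Migrate to at least 2.
Migrate at 2 is achievable: Audit=1; Review=2; Test=2; Migrate=2; Build=1; QA=1.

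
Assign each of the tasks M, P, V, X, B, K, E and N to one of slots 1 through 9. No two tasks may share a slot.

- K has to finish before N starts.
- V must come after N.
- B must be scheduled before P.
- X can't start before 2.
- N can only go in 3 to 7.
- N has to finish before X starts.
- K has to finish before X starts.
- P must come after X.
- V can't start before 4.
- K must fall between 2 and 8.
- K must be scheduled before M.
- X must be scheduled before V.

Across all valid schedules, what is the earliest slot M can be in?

Precedence pushes M to at least 3.
M at 3 is achievable: M -> 3; K -> 2; N -> 4; E -> 8; X -> 5; V -> 6; P -> 7; B -> 1.

3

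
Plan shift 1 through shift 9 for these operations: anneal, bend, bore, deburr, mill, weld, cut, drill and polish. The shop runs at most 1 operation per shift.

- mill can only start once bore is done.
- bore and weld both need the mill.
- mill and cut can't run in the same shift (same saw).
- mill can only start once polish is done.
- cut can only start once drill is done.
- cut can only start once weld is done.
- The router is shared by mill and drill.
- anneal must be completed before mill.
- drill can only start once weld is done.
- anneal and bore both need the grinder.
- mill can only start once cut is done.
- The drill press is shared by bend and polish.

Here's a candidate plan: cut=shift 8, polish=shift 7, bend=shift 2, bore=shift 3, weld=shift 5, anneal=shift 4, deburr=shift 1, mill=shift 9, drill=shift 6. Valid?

Yes, all constraints hold

The router is shared by mill and drill — holds.
mill can only start once cut is done — holds.
cut can only start once weld is done — holds.
The shop runs at most 1 operation per shift — holds.
bore and weld both need the mill — holds.
cut can only start once drill is done — holds.
mill can only start once bore is done — holds.
drill can only start once weld is done — holds.
anneal and bore both need the grinder — holds.
mill and cut can't run in the same shift (same saw) — holds.
mill can only start once polish is done — holds.
The drill press is shared by bend and polish — holds.
anneal must be completed before mill — holds.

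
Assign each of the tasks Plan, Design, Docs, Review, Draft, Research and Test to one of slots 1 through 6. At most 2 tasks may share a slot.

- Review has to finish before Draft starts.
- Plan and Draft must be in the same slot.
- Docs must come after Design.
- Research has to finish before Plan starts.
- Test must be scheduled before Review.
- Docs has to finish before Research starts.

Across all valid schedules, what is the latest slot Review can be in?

5

Precedence pushes Review to at least 2; downstream work caps Review at 5.
Review at 5 is achievable: Research in 3; Docs in 2; Plan in 6; Design in 1; Test in 1; Review in 5; Draft in 6.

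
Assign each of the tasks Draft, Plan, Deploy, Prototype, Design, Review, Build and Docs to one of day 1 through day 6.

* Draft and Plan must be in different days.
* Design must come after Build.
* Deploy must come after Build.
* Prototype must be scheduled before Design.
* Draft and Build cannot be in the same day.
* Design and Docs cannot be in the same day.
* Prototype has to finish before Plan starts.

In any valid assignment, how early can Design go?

day 2

Precedence pushes Design to at least day 2.
Design at day 2 is achievable: Prototype -> day 1; Design -> day 2; Deploy -> day 2; Review -> day 1; Draft -> day 3; Docs -> day 1; Plan -> day 2; Build -> day 1.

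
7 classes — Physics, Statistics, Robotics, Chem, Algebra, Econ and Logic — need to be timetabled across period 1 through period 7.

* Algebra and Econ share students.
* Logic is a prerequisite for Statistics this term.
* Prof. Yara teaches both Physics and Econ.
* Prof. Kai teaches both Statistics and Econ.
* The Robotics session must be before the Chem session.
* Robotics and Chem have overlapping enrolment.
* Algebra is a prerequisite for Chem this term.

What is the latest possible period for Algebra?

Downstream work caps Algebra at period 6.
Algebra at period 6 is achievable: Chem in period 7, Logic in period 1, Statistics in period 2, Econ in period 3, Algebra in period 6, Robotics in period 1, Physics in period 1.

period 6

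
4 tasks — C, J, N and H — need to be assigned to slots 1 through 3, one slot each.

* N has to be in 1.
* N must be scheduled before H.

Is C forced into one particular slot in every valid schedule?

C can be 1 (e.g. J=1; N=1; C=1; H=2) or 2 (e.g. C -> 2; H -> 2; N -> 1; J -> 1).

No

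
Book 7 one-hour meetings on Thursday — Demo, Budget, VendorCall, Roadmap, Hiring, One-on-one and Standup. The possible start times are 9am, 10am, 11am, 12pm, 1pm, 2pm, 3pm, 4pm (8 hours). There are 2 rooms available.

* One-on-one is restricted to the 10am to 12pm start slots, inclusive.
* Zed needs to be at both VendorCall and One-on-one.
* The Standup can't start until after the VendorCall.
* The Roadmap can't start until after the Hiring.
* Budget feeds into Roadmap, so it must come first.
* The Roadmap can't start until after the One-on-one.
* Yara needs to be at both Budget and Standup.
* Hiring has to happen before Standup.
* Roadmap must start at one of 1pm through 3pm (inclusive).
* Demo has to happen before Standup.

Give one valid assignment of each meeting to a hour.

Demo=10am, Standup=11am, Hiring=9am, VendorCall=9am, Roadmap=1pm, Budget=12pm, One-on-one=10am

Checking: One-on-one(10am) before Roadmap(1pm); Hiring(9am) before Standup(11am); VendorCall(9am) before Standup(11am); Budget(12pm) before Roadmap(1pm); Hiring(9am) before Roadmap(1pm); Demo(10am) before Standup(11am); Budget(12pm) != Standup(11am); VendorCall(9am) != One-on-one(10am); Roadmap=1pm in [1pm,3pm]; One-on-one=10am in [10am,12pm]; max 2 per hour (cap 2).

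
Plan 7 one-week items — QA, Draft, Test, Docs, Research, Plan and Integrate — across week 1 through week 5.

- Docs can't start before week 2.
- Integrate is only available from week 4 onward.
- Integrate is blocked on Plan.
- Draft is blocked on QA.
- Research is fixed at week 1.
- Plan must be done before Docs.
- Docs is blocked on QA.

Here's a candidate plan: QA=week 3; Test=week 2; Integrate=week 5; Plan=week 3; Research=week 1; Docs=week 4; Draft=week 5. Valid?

Yes

Research is fixed at week 1 — holds.
Docs can't start before week 2 — holds.
Integrate is only available from week 4 onward — holds.
Plan must be done before Docs — holds.
Draft is blocked on QA — holds.
Integrate is blocked on Plan — holds.
Docs is blocked on QA — holds.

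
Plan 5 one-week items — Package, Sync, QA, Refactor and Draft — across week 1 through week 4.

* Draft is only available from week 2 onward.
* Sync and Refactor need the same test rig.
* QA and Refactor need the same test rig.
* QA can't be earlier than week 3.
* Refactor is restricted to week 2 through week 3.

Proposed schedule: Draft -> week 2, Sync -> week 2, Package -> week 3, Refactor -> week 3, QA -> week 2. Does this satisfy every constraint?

Invalid. QA can't be earlier than week 3.

Sync and Refactor need the same test rig — holds.
Draft is only available from week 2 onward — holds.
QA can't be earlier than week 3 — violated.
QA and Refactor need the same test rig — holds.
Refactor is restricted to week 2 through week 3 — holds.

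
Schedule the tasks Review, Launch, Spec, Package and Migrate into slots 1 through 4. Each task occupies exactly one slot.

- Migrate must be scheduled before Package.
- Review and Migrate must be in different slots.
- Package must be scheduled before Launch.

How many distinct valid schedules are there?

Splitting on Review: it can be 1 (4), 2 (12), 3 (16), 4 (16). Listing each branch's schedules as (Launch, Spec, Package, Migrate):
Review=1: (4,1,3,2) (4,2,3,2) (4,3,3,2) (4,4,3,2) — 4.
Review=2: (3,1,2,1) (3,2,2,1) (3,3,2,1) (3,4,2,1) (4,1,2,1) (4,1,3,1) (4,2,2,1) (4,2,3,1) (4,3,2,1) (4,3,3,1) (4,4,2,1) (4,4,3,1) — 12.
Review=3: (3,1,2,1) (3,2,2,1) (3,3,2,1) (3,4,2,1) (4,1,2,1) (4,1,3,1) (4,1,3,2) (4,2,2,1) (4,2,3,1) (4,2,3,2) (4,3,2,1) (4,3,3,1) (4,3,3,2) (4,4,2,1) (4,4,3,1) (4,4,3,2) — 16.
Review=4: (3,1,2,1) (3,2,2,1) (3,3,2,1) (3,4,2,1) (4,1,2,1) (4,1,3,1) (4,1,3,2) (4,2,2,1) (4,2,3,1) (4,2,3,2) (4,3,2,1) (4,3,3,1) (4,3,3,2) (4,4,2,1) (4,4,3,1) (4,4,3,2) — 16.
Summing: 4 + 12 + 16 + 16 = 48.

48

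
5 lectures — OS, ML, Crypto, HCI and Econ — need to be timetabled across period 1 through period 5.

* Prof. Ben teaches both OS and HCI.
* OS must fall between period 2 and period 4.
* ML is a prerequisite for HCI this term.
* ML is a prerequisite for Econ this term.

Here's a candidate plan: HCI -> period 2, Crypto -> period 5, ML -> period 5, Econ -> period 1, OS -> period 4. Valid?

No — it violates: ML is a prerequisite for Econ this term

Prof. Ben teaches both OS and HCI — holds.
ML is a prerequisite for HCI this term — violated.
OS must fall between period 2 and period 4 — holds.
ML is a prerequisite for Econ this term — violated.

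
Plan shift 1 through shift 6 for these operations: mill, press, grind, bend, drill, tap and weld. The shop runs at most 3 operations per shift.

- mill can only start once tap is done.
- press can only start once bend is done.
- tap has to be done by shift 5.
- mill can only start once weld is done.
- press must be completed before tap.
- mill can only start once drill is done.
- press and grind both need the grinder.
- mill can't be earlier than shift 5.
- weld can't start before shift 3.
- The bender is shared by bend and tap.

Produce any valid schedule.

drill in shift 1, grind in shift 1, tap in shift 3, bend in shift 1, press in shift 2, weld in shift 3, mill in shift 5

Checking: tap(shift 3) before mill(shift 5); press(shift 2) before tap(shift 3); bend(shift 1) before press(shift 2); weld(shift 3) before mill(shift 5); drill(shift 1) before mill(shift 5); bend(shift 1) != tap(shift 3); press(shift 2) != grind(shift 1); weld=shift 3 in [shift 3,shift 6]; tap=shift 3 in [shift 1,shift 5]; mill=shift 5 in [shift 5,shift 6]; max 3 per shift (cap 3).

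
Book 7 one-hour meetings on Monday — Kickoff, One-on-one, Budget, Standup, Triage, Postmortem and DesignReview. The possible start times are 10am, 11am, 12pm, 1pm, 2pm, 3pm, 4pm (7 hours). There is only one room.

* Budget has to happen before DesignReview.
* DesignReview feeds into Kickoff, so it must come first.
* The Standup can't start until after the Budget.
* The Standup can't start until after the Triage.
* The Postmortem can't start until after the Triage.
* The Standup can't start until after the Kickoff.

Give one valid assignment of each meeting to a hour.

Standup in 2pm; One-on-one in 4pm; Triage in 1pm; Budget in 10am; DesignReview in 11am; Postmortem in 3pm; Kickoff in 12pm

Checking: Triage(1pm) before Standup(2pm); Kickoff(12pm) before Standup(2pm); Budget(10am) before DesignReview(11am); DesignReview(11am) before Kickoff(12pm); Triage(1pm) before Postmortem(3pm); Budget(10am) before Standup(2pm); max 1 per hour (cap 1).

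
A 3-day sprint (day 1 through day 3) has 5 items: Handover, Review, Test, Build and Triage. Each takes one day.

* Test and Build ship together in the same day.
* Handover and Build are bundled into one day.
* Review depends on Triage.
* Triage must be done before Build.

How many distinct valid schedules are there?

Splitting on Handover: it can be day 2 (2), day 3 (3). Listing each branch's schedules as (Review, Test, Build, Triage) by day number:
Handover=day 2: (2,2,2,1) (3,2,2,1) — 2.
Handover=day 3: (2,3,3,1) (3,3,3,1) (3,3,3,2) — 3.
Summing: 2 + 3 = 5.

5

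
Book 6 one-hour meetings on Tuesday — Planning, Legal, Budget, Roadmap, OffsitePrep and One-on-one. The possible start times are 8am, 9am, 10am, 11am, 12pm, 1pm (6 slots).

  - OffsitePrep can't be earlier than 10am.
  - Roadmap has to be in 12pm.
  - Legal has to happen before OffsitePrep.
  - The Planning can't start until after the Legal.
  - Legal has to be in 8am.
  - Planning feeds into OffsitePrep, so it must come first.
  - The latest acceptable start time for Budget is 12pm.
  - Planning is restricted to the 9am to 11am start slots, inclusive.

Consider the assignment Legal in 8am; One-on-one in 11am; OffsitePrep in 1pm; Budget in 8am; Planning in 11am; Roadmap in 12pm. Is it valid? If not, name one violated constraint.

Roadmap has to be in 12pm — holds.
OffsitePrep can't be earlier than 10am — holds.
Planning feeds into OffsitePrep, so it must come first — holds.
Planning is restricted to the 9am to 11am start slots, inclusive — holds.
Legal has to happen before OffsitePrep — holds.
The latest acceptable start time for Budget is 12pm — holds.
The Planning can't start until after the Legal — holds.
Legal has to be in 8am — holds.

Yes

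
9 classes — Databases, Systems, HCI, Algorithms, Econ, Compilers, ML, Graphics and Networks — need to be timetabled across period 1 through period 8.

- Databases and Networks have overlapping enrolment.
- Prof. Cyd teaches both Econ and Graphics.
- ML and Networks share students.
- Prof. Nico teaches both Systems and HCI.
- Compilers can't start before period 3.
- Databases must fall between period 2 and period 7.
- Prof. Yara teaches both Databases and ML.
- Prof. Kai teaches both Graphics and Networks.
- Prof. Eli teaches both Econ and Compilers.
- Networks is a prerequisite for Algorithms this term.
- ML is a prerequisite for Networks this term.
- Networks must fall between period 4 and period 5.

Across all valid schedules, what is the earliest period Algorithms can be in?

period 5

Precedence pushes Algorithms to at least period 5.
Algorithms at period 5 is achievable: Databases in period 2, Networks in period 4, Graphics in period 2, ML in period 1, Econ in period 1, Algorithms in period 5, Systems in period 1, HCI in period 2, Compilers in period 3.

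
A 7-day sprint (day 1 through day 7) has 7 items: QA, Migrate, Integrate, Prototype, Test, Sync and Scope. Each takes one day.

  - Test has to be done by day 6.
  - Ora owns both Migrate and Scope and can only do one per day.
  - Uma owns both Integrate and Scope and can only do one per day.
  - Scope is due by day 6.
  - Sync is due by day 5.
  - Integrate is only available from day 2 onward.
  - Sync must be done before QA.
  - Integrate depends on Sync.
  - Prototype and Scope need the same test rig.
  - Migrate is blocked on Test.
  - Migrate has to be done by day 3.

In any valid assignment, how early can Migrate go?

day 2

Precedence pushes Migrate to at least day 2; Migrate's own window allows nothing later than day 3.
Migrate at day 2 is achievable: Prototype=day 2, Scope=day 1, Integrate=day 2, Migrate=day 2, Test=day 1, QA=day 2, Sync=day 1.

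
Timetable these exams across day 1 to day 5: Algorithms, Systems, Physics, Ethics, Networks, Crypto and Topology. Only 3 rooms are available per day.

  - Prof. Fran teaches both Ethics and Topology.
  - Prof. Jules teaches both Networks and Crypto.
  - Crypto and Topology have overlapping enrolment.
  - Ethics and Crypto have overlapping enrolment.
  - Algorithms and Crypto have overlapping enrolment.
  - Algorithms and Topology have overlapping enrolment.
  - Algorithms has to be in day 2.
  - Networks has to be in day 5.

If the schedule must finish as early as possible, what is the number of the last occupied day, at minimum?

day 5

With at most 3 per day and 7 exams, at least 3 days are needed.
Networks can't be placed before day 5, so the schedule must run through at least day 5.
5 works (last occupied day: day 5): for example Topology in day 4, Physics in day 1, Ethics in day 1, Systems in day 1, Crypto in day 3, Algorithms in day 2, Networks in day 5.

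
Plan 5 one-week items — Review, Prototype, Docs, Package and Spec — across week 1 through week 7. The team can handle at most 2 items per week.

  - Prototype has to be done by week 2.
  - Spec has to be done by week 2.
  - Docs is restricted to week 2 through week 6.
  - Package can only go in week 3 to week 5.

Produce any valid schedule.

Spec -> week 1; Docs -> week 2; Review -> week 2; Package -> week 3; Prototype -> week 1

Checking: Spec=week 1 in [week 1,week 2]; Docs=week 2 in [week 2,week 6]; Prototype=week 1 in [week 1,week 2]; Package=week 3 in [week 3,week 5]; max 2 per week (cap 2).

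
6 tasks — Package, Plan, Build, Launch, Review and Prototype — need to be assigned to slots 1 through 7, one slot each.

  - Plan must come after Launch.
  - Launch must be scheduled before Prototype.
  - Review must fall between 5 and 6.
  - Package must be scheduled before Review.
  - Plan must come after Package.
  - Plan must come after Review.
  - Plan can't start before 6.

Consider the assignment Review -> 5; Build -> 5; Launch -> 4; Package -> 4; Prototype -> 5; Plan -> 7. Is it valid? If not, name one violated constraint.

Yes, all constraints hold

Plan can't start before 6 — holds.
Review must fall between 5 and 6 — holds.
Launch must be scheduled before Prototype — holds.
Plan must come after Review — holds.
Package must be scheduled before Review — holds.
Plan must come after Launch — holds.
Plan must come after Package — holds.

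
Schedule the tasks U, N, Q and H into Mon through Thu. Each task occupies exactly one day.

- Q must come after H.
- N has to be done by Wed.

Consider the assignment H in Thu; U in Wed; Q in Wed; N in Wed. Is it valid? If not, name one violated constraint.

Invalid. Q must come after H.

Q must come after H — violated.
N has to be done by Wed — holds.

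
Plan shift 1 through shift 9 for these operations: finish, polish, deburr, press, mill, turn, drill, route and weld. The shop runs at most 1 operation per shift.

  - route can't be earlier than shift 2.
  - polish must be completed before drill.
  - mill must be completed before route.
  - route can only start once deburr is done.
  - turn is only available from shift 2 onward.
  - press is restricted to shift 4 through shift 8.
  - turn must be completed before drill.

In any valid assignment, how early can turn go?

Turn is available from shift 2; downstream work caps turn at shift 8.
turn at shift 2 is achievable: route=shift 5; deburr=shift 1; press=shift 4; polish=shift 6; finish=shift 8; turn=shift 2; mill=shift 3; weld=shift 9; drill=shift 7.

shift 2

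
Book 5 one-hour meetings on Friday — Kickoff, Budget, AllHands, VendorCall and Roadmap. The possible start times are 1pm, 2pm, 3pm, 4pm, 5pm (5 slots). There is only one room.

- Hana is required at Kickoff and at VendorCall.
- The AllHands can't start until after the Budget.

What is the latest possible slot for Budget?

Downstream work caps Budget at 4pm.
Budget at 4pm is achievable: Kickoff in 1pm, Roadmap in 3pm, VendorCall in 2pm, Budget in 4pm, AllHands in 5pm.

4pm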